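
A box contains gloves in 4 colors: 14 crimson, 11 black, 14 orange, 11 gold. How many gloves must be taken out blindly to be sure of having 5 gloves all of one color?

Treat the 4 colors as pigeonholes.
The worst case takes 4 gloves of each color without reaching 5 of any: 4 × 4 = 16.
The next glove must bring some color to 5, so 16 + 1 = 17.

17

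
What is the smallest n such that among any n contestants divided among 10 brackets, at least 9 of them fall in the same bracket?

81

There are 10 brackets acting as pigeonholes.
With 10 × 8 = 80 contestants we could place exactly 8 in each, with no class reaching 9.
One more forces some class to hold 9, so 80 + 1 = 81.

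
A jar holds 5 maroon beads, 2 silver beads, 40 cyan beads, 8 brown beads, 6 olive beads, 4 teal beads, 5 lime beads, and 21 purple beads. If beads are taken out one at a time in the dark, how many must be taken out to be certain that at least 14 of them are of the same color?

In the worst case we take at most 13 of each color, but all 5 maroon, all 2 silver, all 8 brown, all 6 olive, all 4 teal, and all 5 lime (fewer than 13), giving 5 + 2 + 13 + 8 + 6 + 4 + 5 + 13 = 56.
One more bead then forces some color to 14, so 56 + 1 = 57.

57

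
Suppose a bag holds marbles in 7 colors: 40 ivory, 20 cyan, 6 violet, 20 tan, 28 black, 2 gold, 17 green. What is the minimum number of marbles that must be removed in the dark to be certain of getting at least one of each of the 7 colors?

The hardest color to obtain is gold: we could draw every other marble first — 133 − 2 = 131 marbles — without a single gold one.
The next draw must be gold, so 131 + 1 = 132.

132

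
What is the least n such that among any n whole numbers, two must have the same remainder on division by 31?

32

Two integers differ by a multiple of 31 exactly when they share a remainder mod 31.
There are 31 residue classes mod 31, so 31 integers can all lie in distinct classes.
One more integer must repeat a residue, giving a difference divisible by 31. So n = 31 + 1 = 32.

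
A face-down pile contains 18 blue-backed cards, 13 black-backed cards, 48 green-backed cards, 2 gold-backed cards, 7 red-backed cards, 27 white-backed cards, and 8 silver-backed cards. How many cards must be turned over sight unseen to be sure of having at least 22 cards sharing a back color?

In the worst case we take at most 21 of each back color, but all 18 blue-backed, all 13 black-backed, all 2 gold-backed, all 7 red-backed, and all 8 silver-backed (fewer than 21), giving 18 + 13 + 21 + 2 + 7 + 21 + 8 = 90.
One more card then forces some back color to 22, so 90 + 1 = 91.

91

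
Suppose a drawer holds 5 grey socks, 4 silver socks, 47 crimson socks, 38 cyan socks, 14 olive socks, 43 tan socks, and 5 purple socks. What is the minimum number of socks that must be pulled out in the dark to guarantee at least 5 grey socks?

To avoid grey socks as long as possible, exhaust the other 6 colors first.
The worst case draws every non-grey sock first: 4 + 47 + 38 + 14 + 43 + 5 = 151.
The next 5 draws are then forced to be grey, giving 151 + 5 = 156.

156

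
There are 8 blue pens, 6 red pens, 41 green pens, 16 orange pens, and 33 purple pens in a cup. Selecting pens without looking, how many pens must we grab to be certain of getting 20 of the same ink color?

69

In the worst case we take at most 19 of each ink color, but all 8 blue, all 6 red, and all 16 orange (fewer than 19), giving 8 + 6 + 19 + 16 + 19 = 68.
One more pen then forces some ink color to 20, so 68 + 1 = 69.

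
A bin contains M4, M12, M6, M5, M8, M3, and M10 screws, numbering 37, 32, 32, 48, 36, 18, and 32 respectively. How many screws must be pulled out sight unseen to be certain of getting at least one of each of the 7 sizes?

The hardest size to obtain is M3: we could draw every other screw first — 235 − 18 = 217 screws — without a single M3 one.
The next draw must be M3, so 217 + 1 = 218.

218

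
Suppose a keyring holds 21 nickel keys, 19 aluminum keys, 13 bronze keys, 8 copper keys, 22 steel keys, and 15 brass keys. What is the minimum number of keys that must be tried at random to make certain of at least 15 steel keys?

91

The worst case draws every non-steel key first: 21 + 19 + 13 + 8 + 15 = 76.
The next 15 draws are then forced to be steel, giving 76 + 15 = 91.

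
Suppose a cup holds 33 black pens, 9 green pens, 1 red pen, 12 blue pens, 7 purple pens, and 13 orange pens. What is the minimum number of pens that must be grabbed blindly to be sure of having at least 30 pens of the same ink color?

72

Treat the 6 ink colors as pigeonholes.
In the worst case we take at most 29 of each ink color, but all 9 green, all 1 red, all 12 blue, all 7 purple, and all 13 orange (fewer than 29), giving 29 + 9 + 1 + 12 + 7 + 13 = 71.
One more pen then forces some ink color to 30, so 71 + 1 = 72.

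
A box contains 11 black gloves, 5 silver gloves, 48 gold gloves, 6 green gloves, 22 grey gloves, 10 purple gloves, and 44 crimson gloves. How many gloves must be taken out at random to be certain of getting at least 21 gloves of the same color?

93

In the worst case we take at most 20 of each color, but all 11 black, all 5 silver, all 6 green, and all 10 purple (fewer than 20), giving 11 + 5 + 20 + 6 + 20 + 10 + 20 = 92.
One more glove then forces some color to 21, so 92 + 1 = 93.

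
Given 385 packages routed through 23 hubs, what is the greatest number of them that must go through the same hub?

17

The 385 packages fall into 23 hubs.
If each of the 23 hubs held at most 16, the total would be at most 23 × 16 = 368 < 385, a contradiction.
So at least one holds ⌈385/23⌉ = 17.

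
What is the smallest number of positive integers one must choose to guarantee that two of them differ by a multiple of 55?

Use the pigeonhole principle on residue classes: two integers differ by a multiple of 55 exactly when they share a remainder mod 55.
There are 55 residue classes mod 55, so 55 integers can all lie in distinct classes.
One more integer must repeat a residue, giving a difference divisible by 55. So n = 55 + 1 = 56.

56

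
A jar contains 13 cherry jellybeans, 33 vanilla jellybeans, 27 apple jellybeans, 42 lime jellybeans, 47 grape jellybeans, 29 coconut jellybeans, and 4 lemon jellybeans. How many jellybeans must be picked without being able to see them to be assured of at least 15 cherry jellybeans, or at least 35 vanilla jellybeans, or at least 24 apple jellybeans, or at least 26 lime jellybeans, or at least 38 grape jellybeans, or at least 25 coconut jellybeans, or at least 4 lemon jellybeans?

159

The worst case stops just short of every target: all 13 cherry, all 33 vanilla, 23 apple, 25 lime, 37 grape, 24 coconut, 3 lemon — 13 + 33 + 23 + 25 + 37 + 24 + 3 = 158 jellybeans.
One more jellybean must push some flavor to its target, so 158 + 1 = 159.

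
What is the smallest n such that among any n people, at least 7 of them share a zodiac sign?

There are 12 zodiac signs acting as pigeonholes.
With 12 × 6 = 72 people we could place exactly 6 in each, with no class reaching 7.
One more forces some class to hold 7, so 72 + 1 = 73.

73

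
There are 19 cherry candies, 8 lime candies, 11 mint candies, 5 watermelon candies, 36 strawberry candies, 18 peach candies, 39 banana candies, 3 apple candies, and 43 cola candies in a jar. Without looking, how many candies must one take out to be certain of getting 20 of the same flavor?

Treat the 9 flavors as pigeonholes.
In the worst case we take at most 19 of each flavor, but all 8 lime, all 11 mint, all 5 watermelon, all 18 peach, and all 3 apple (fewer than 19), giving 19 + 8 + 11 + 5 + 19 + 18 + 19 + 3 + 19 = 121.
One more candy then forces some flavor to 20, so 121 + 1 = 122.

122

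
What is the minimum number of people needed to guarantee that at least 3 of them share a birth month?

There are 12 months of the year acting as pigeonholes.
With 12 × 2 = 24 people we could place exactly 2 in each, with no class reaching 3.
One more forces some class to hold 3, so 24 + 1 = 25.

25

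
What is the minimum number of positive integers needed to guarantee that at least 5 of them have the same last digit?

There are 10 possible last digits acting as pigeonholes.
With 10 × 4 = 40 positive integers we could place exactly 4 in each, with no class reaching 5.
One more forces some class to hold 5, so 40 + 1 = 41.

41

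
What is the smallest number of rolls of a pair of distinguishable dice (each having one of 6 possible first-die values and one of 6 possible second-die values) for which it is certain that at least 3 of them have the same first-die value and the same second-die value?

73

There are 6 × 6 = 36 (first-die value, second-die value) combinations acting as pigeonholes.
With 36 × 2 = 72 rolls of a pair of distinguishable dice we could place exactly 2 in each, with no (first-die value, second-die value) pair reaching 3.
One more forces some (first-die value, second-die value) pair to hold 3, so 72 + 1 = 73.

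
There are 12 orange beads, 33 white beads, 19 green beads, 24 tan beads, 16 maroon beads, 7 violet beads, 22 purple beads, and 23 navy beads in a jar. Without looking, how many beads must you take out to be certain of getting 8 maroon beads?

148

The worst case draws every non-maroon bead first: 12 + 33 + 19 + 24 + 7 + 22 + 23 = 140.
The next 8 draws are then forced to be maroon, giving 140 + 8 = 148.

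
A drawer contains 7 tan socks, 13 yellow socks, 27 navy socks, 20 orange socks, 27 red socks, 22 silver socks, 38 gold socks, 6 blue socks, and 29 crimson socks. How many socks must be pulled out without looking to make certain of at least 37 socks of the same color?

Treat the 9 colors as pigeonholes.
In the worst case we take at most 36 of each color, but all 7 tan, all 13 yellow, all 27 navy, all 20 orange, all 27 red, all 22 silver, all 6 blue, and all 29 crimson (fewer than 36), giving 7 + 13 + 27 + 20 + 27 + 22 + 36 + 6 + 29 = 187.
One more sock then forces some color to 37, so 187 + 1 = 188.

188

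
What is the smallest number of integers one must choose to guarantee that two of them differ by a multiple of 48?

Use the pigeonhole principle on residue classes: two integers differ by a multiple of 48 exactly when they share a remainder mod 48.
There are 48 residue classes mod 48, so 48 integers can all lie in distinct classes.
One more integer must repeat a residue, giving a difference divisible by 48. So n = 48 + 1 = 49.

49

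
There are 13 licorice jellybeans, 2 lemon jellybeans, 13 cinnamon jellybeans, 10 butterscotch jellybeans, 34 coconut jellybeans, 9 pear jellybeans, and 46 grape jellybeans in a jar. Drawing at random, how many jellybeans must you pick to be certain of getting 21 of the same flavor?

88

In the worst case we take at most 20 of each flavor, but all 13 licorice, all 2 lemon, all 13 cinnamon, all 10 butterscotch, and all 9 pear (fewer than 20), giving 13 + 2 + 13 + 10 + 20 + 9 + 20 = 87.
One more jellybean then forces some flavor to 21, so 87 + 1 = 88.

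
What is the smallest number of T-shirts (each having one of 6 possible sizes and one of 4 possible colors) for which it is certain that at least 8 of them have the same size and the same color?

169

There are 6 × 4 = 24 (size, color) combinations acting as pigeonholes.
With 24 × 7 = 168 T-shirts we could place exactly 7 in each, with no (size, color) pair reaching 8.
One more forces some (size, color) pair to hold 8, so 168 + 1 = 169.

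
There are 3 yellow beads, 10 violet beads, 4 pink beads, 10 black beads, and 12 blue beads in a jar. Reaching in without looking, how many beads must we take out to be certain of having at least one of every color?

The hardest color to obtain is yellow: we could draw every other bead first — 39 − 3 = 36 beads — without a single yellow one.
The next draw must be yellow, so 36 + 1 = 37.

37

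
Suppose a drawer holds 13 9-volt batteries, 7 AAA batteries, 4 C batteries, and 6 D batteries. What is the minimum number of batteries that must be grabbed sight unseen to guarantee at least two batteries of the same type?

5

Treat the 4 types as pigeonholes.
The worst case takes 1 battery of each type without reaching 2 of any: 4 × 1 = 4.
The next battery must bring some type to 2, so 4 + 1 = 5.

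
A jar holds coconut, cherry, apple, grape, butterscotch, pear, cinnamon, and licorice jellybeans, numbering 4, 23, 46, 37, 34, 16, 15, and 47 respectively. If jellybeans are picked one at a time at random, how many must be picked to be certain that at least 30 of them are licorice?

The worst case draws every non-licorice jellybean first: 4 + 23 + 46 + 37 + 34 + 16 + 15 = 175.
The next 30 draws are then forced to be licorice, giving 175 + 30 = 205.

205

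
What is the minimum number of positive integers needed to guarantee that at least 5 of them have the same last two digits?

There are 100 possible two-digit endings acting as pigeonholes.
With 100 × 4 = 400 positive integers we could place exactly 4 in each, with no class reaching 5.
One more forces some class to hold 5, so 400 + 1 = 401.

401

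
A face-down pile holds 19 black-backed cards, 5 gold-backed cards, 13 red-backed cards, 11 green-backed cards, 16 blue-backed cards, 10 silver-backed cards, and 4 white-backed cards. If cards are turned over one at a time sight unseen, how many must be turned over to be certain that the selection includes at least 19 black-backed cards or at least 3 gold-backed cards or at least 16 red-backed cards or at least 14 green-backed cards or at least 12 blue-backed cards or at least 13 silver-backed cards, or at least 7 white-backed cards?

The worst case stops just short of every target: 18 black-backed, 2 gold-backed, all 13 red-backed, all 11 green-backed, 11 blue-backed, all 10 silver-backed, all 4 white-backed — 18 + 2 + 13 + 11 + 11 + 10 + 4 = 69 cards.
One more card must push some back color to its target, so 69 + 1 = 70.

70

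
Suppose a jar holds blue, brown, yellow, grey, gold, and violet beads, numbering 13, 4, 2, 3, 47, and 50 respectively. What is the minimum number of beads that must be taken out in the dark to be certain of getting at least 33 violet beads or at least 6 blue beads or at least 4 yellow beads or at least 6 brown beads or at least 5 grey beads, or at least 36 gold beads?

82

The worst case stops just short of every target: 5 blue, all 4 brown, all 2 yellow, all 3 grey, 35 gold, 32 violet — 5 + 4 + 2 + 3 + 35 + 32 = 81 beads.
One more bead must push some color to its target, so 81 + 1 = 82.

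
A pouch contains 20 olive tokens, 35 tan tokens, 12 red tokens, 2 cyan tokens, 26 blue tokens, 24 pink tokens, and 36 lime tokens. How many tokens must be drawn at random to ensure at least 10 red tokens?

The worst case draws every non-red token first: 20 + 35 + 2 + 26 + 24 + 36 = 143.
The next 10 draws are then forced to be red, giving 143 + 10 = 153.

153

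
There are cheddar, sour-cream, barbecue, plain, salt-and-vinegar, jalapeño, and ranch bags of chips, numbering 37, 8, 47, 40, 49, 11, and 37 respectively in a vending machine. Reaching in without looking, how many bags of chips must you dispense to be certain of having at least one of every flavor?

222

The hardest flavor to obtain is sour-cream: we could draw every other bag of chips first — 229 − 8 = 221 bags of chips — without a single sour-cream one.
The next draw must be sour-cream, so 221 + 1 = 222.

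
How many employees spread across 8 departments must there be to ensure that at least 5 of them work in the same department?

33

There are 8 departments acting as pigeonholes.
With 8 × 4 = 32 employees we could place exactly 4 in each, with no class reaching 5.
One more forces some class to hold 5, so 32 + 1 = 33.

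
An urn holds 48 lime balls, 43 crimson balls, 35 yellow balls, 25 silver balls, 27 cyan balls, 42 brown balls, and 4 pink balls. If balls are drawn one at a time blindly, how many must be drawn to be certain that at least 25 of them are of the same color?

149

Treat the 7 colors as pigeonholes.
In the worst case we take at most 24 of each color, but all 4 pink (fewer than 24), giving 24 + 24 + 24 + 24 + 24 + 24 + 4 = 148.
One more ball then forces some color to 25, so 148 + 1 = 149.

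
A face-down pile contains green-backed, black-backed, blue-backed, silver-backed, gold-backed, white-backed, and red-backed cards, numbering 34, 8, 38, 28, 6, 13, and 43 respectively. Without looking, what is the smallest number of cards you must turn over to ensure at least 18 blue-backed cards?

150

To avoid blue-backed cards as long as possible, exhaust the other 6 back colors first.
The worst case draws every non-blue-backed card first: 34 + 8 + 28 + 6 + 13 + 43 = 132.
The next 18 draws are then forced to be blue-backed, giving 132 + 18 = 150.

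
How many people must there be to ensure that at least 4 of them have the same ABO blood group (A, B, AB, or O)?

13

There are 4 ABO blood groups acting as pigeonholes.
With 4 × 3 = 12 people we could place exactly 3 in each, with no class reaching 4.
One more forces some class to hold 4, so 12 + 1 = 13.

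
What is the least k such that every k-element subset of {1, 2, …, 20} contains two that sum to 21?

Partition {1, …, 20} into 10 pairs: {1,20}, {2,19}, …, {10,11}.
Choosing 10 integers — say the integers 1 through 10 — takes one from each pair and avoids the property.
Choosing 11 forces two into the same pair by pigeonhole, and those sum to 21. So 11.

11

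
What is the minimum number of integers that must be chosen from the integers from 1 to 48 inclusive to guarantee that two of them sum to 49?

Partition {1, …, 48} into 24 pairs: {1,48}, {2,47}, …, {24,25}.
Choosing 24 integers — say the integers 1 through 24 — takes one from each pair and avoids the property.
Choosing 25 forces two into the same pair by pigeonhole, and those sum to 49. So 25.

25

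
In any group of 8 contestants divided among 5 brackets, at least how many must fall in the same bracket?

2

The 8 contestants fall into 5 brackets.
If each of the 5 brackets held at most 1, the total would be at most 5 × 1 = 5 < 8, a contradiction.
So at least one holds ⌈8/5⌉ = 2.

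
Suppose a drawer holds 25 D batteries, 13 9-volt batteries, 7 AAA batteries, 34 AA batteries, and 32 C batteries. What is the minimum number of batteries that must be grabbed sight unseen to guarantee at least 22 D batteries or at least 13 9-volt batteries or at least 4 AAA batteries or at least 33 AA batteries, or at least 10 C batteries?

78

Each of the 5 types has its own threshold; avoid all of them simultaneously.
The worst case stops just short of every target: 21 D, 12 9-volt, 3 AAA, 32 AA, 9 C — 21 + 12 + 3 + 32 + 9 = 77 batteries.
One more battery must push some type to its target, so 77 + 1 = 78.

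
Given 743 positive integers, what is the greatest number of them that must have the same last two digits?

There are 100 possible two-digit endings, which serve as the pigeonholes.
If each of the 100 possible two-digit endings held at most 7, the total would be at most 100 × 7 = 700 < 743, a contradiction.
So at least one holds ⌈743/100⌉ = 8.

8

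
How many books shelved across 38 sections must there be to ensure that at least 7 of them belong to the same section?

There are 38 sections acting as pigeonholes.
With 38 × 6 = 228 books we could place exactly 6 in each, with no class reaching 7.
One more forces some class to hold 7, so 228 + 1 = 229.

229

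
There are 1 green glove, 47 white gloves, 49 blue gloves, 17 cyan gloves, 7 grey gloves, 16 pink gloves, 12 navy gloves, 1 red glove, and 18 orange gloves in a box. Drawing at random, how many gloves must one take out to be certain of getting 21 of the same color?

113

In the worst case we take at most 20 of each color, but all 1 green, all 17 cyan, all 7 grey, all 16 pink, all 12 navy, all 1 red, and all 18 orange (fewer than 20), giving 1 + 20 + 20 + 17 + 7 + 16 + 12 + 1 + 18 = 112.
One more glove then forces some color to 21, so 112 + 1 = 113.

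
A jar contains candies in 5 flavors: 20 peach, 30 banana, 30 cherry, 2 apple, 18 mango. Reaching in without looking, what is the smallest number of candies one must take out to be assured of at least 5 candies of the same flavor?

In the worst case we take at most 4 of each flavor, but all 2 apple (fewer than 4), giving 4 + 4 + 4 + 2 + 4 = 18.
One more candy then forces some flavor to 5, so 18 + 1 = 19.

19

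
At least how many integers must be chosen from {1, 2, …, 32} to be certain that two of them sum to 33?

17

Partition {1, …, 32} into 16 pairs: {1,32}, {2,31}, …, {16,17}.
Choosing 16 integers — say the integers 1 through 16 — takes one from each pair and avoids the property.
Choosing 17 forces two into the same pair by pigeonhole, and those sum to 33. So 17.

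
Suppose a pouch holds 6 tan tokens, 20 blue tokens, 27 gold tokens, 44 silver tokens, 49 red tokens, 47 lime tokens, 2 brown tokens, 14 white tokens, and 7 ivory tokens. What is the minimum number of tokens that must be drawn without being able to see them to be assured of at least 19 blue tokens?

The worst case draws every non-blue token first: 6 + 27 + 44 + 49 + 47 + 2 + 14 + 7 = 196.
The next 19 draws are then forced to be blue, giving 196 + 19 = 215.

215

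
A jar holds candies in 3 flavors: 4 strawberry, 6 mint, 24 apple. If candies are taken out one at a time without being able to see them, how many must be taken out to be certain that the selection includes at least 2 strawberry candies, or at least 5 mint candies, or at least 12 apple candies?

The worst case stops just short of every target: 1 strawberry, 4 mint, 11 apple — 1 + 4 + 11 = 16 candies.
One more candy must push some flavor to its target, so 16 + 1 = 17.

17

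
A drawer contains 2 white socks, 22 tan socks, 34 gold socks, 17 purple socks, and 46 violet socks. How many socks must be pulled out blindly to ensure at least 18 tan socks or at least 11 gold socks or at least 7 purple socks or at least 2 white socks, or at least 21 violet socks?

The worst case stops just short of every target: 1 white, 17 tan, 10 gold, 6 purple, 20 violet — 1 + 17 + 10 + 6 + 20 = 54 socks.
One more sock must push some color to its target, so 54 + 1 = 55.

55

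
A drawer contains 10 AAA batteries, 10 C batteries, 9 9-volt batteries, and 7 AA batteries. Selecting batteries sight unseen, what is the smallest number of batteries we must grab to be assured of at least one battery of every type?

30

The hardest type to obtain is AA: we could draw every other battery first — 36 − 7 = 29 batteries — without a single AA one.
The next draw must be AA, so 29 + 1 = 30.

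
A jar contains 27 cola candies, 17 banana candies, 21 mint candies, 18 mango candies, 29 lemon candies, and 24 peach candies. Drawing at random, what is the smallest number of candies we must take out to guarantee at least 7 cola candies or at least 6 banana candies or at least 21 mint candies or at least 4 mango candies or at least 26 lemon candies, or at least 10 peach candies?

69

The worst case stops just short of every target: 6 cola, 5 banana, 20 mint, 3 mango, 25 lemon, 9 peach — 6 + 5 + 20 + 3 + 25 + 9 = 68 candies.
One more candy must push some flavor to its target, so 68 + 1 = 69.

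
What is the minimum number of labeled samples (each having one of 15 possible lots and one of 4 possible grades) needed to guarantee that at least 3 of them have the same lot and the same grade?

There are 15 × 4 = 60 (lot, grade) combinations acting as pigeonholes.
With 60 × 2 = 120 labeled samples we could place exactly 2 in each, with no (lot, grade) pair reaching 3.
One more forces some (lot, grade) pair to hold 3, so 120 + 1 = 121.

121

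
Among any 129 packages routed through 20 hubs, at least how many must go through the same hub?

7

The 129 packages fall into 20 hubs.
If each of the 20 hubs held at most 6, the total would be at most 20 × 6 = 120 < 129, a contradiction.
So at least one holds ⌈129/20⌉ = 7.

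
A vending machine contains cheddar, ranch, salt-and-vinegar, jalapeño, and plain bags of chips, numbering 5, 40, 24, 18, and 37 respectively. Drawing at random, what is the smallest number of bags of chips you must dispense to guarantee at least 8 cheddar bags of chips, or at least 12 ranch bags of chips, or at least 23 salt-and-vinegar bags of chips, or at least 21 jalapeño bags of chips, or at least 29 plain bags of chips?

The worst case stops just short of every target: all 5 cheddar, 11 ranch, 22 salt-and-vinegar, all 18 jalapeño, 28 plain — 5 + 11 + 22 + 18 + 28 = 84 bags of chips.
One more bag of chips must push some flavor to its target, so 84 + 1 = 85.

85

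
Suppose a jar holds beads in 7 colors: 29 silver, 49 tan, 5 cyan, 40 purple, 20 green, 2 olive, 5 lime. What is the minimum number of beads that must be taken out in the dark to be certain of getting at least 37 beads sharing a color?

134

In the worst case we take at most 36 of each color, but all 29 silver, all 5 cyan, all 20 green, all 2 olive, and all 5 lime (fewer than 36), giving 29 + 36 + 5 + 36 + 20 + 2 + 5 = 133.
One more bead then forces some color to 37, so 133 + 1 = 134.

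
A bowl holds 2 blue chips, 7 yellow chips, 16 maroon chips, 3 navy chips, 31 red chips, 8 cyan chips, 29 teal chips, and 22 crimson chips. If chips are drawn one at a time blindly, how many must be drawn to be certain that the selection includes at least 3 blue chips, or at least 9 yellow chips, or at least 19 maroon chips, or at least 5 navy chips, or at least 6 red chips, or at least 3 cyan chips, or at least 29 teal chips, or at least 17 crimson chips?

The worst case stops just short of every target: 2 blue, all 7 yellow, all 16 maroon, all 3 navy, 5 red, 2 cyan, 28 teal, 16 crimson — 2 + 7 + 16 + 3 + 5 + 2 + 28 + 16 = 79 chips.
One more chip must push some color to its target, so 79 + 1 = 80.

80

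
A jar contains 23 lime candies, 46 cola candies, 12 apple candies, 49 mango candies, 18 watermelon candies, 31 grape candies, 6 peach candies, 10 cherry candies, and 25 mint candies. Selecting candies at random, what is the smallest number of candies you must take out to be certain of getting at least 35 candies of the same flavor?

In the worst case we take at most 34 of each flavor, but all 23 lime, all 12 apple, all 18 watermelon, all 31 grape, all 6 peach, all 10 cherry, and all 25 mint (fewer than 34), giving 23 + 34 + 12 + 34 + 18 + 31 + 6 + 10 + 25 = 193.
One more candy then forces some flavor to 35, so 193 + 1 = 194.

194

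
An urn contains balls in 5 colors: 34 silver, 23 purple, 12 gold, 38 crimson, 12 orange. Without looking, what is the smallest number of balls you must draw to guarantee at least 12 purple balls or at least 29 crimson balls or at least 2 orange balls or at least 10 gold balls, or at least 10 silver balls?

59

Each of the 5 colors has its own threshold; avoid all of them simultaneously.
The worst case stops just short of every target: 9 silver, 11 purple, 9 gold, 28 crimson, 1 orange — 9 + 11 + 9 + 28 + 1 = 58 balls.
One more ball must push some color to its target, so 58 + 1 = 59.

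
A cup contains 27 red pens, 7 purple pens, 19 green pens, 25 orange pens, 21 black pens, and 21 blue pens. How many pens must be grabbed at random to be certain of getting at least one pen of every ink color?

The hardest ink color to obtain is purple: we could draw every other pen first — 120 − 7 = 113 pens — without a single purple one.
The next draw must be purple, so 113 + 1 = 114.

114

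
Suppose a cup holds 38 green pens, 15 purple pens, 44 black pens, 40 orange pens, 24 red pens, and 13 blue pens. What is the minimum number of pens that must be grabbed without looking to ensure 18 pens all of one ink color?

Treat the 6 ink colors as pigeonholes.
In the worst case we take at most 17 of each ink color, but all 15 purple and all 13 blue (fewer than 17), giving 17 + 15 + 17 + 17 + 17 + 13 = 96.
One more pen then forces some ink color to 18, so 96 + 1 = 97.

97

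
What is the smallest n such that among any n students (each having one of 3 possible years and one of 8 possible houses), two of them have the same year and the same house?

25

There are 3 × 8 = 24 (year, house) combinations acting as pigeonholes.
With 24 students we could place one in each, avoiding any repeat.
One more forces some (year, house) pair to hold 2, so 24 + 1 = 25.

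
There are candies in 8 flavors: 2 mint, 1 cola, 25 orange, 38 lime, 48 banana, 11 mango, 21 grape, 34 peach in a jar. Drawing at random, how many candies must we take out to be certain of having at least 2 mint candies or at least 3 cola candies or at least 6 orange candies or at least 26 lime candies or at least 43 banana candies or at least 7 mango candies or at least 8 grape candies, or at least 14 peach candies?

The worst case stops just short of every target: 1 mint, all 1 cola, 5 orange, 25 lime, 42 banana, 6 mango, 7 grape, 13 peach — 1 + 1 + 5 + 25 + 42 + 6 + 7 + 13 = 100 candies.
One more candy must push some flavor to its target, so 100 + 1 = 101.

101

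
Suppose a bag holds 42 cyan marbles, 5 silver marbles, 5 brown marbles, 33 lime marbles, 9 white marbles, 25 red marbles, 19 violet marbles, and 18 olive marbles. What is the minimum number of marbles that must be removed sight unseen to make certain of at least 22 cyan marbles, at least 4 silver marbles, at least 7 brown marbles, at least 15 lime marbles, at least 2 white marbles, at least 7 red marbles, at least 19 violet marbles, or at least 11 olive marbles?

The worst case stops just short of every target: 21 cyan, 3 silver, all 5 brown, 14 lime, 1 white, 6 red, 18 violet, 10 olive — 21 + 3 + 5 + 14 + 1 + 6 + 18 + 10 = 78 marbles.
One more marble must push some color to its target, so 78 + 1 = 79.

79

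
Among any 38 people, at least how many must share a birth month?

If each of the 12 months of the year held at most 3, the total would be at most 12 × 3 = 36 < 38, a contradiction.
So at least one holds ⌈38/12⌉ = 4.

4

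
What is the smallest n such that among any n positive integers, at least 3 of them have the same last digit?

21

There are 10 possible last digits acting as pigeonholes.
With 10 × 2 = 20 positive integers we could place exactly 2 in each, with no class reaching 3.
One more forces some class to hold 3, so 20 + 1 = 21.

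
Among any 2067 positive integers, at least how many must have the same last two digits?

If each of the 100 possible two-digit endings held at most 20, the total would be at most 100 × 20 = 2000 < 2067, a contradiction.
So at least one holds ⌈2067/100⌉ = 21.

21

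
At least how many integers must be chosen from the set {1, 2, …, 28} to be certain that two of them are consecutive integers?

Partition {1, …, 28} into 14 pairs: {1,2}, {3,4}, …, {27,28}.
Choosing 14 integers — say the 14 even numbers 2, 4, …, 28 — takes one from each pair and avoids the property.
Choosing 15 forces two into the same pair by pigeonhole, and those are consecutive. So 15.

15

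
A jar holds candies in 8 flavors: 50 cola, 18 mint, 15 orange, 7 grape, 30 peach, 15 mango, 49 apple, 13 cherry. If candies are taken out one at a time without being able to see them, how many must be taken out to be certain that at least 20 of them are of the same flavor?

In the worst case we take at most 19 of each flavor, but all 18 mint, all 15 orange, all 7 grape, all 15 mango, and all 13 cherry (fewer than 19), giving 19 + 18 + 15 + 7 + 19 + 15 + 19 + 13 = 125.
One more candy then forces some flavor to 20, so 125 + 1 = 126.

126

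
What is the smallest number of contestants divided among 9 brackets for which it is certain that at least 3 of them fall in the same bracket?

There are 9 brackets acting as pigeonholes.
With 9 × 2 = 18 contestants we could place exactly 2 in each, with no class reaching 3.
One more forces some class to hold 3, so 18 + 1 = 19.

19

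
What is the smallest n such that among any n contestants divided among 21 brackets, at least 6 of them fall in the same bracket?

There are 21 brackets acting as pigeonholes.
With 21 × 5 = 105 contestants we could place exactly 5 in each, with no class reaching 6.
One more forces some class to hold 6, so 105 + 1 = 106.

106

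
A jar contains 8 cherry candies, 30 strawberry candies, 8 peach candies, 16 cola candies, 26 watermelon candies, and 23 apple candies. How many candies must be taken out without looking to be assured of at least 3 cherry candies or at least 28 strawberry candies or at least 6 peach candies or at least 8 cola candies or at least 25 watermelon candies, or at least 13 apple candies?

78

The worst case stops just short of every target: 2 cherry, 27 strawberry, 5 peach, 7 cola, 24 watermelon, 12 apple — 2 + 27 + 5 + 7 + 24 + 12 = 77 candies.
One more candy must push some flavor to its target, so 77 + 1 = 78.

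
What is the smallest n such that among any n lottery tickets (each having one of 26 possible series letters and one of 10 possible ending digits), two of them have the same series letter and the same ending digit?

261

There are 26 × 10 = 260 (series letter, ending digit) combinations acting as pigeonholes.
With 260 lottery tickets we could place one in each, avoiding any repeat.
One more forces some (series letter, ending digit) pair to hold 2, so 260 + 1 = 261.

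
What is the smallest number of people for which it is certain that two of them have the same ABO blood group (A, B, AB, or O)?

5

There are 4 ABO blood groups acting as pigeonholes.
With 4 people we could place one in each, avoiding any repeat.
One more forces some class to hold 2, so 4 + 1 = 5.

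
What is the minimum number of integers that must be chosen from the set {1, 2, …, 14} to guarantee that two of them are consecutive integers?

Partition {1, …, 14} into 7 pairs: {1,2}, {3,4}, …, {13,14}.
Choosing 7 integers — say the 7 even numbers 2, 4, …, 14 — takes one from each pair and avoids the property.
Choosing 8 forces two into the same pair by pigeonhole, and those are consecutive. So 8.

8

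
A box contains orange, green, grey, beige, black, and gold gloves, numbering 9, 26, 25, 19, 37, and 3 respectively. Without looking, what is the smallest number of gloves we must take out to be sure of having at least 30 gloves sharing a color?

In the worst case we take at most 29 of each color, but all 9 orange, all 26 green, all 25 grey, all 19 beige, and all 3 gold (fewer than 29), giving 9 + 26 + 25 + 19 + 29 + 3 = 111.
One more glove then forces some color to 30, so 111 + 1 = 112.

112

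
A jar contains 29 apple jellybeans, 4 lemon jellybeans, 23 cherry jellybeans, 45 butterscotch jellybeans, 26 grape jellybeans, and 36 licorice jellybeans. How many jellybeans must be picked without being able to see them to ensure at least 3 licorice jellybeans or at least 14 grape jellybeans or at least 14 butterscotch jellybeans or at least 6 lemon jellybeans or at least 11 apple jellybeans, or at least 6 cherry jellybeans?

48

Each of the 6 flavors has its own threshold; avoid all of them simultaneously.
The worst case stops just short of every target: 10 apple, all 4 lemon, 5 cherry, 13 butterscotch, 13 grape, 2 licorice — 10 + 4 + 5 + 13 + 13 + 2 = 47 jellybeans.
One more jellybean must push some flavor to its target, so 47 + 1 = 48.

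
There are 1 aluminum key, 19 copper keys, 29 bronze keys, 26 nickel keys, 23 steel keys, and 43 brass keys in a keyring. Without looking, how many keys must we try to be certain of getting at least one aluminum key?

To avoid aluminum keys as long as possible, exhaust the other 5 types first.
The worst case draws every non-aluminum key first: 19 + 29 + 26 + 23 + 43 = 140.
The next draw is then forced to be aluminum, giving 140 + 1 = 141.

141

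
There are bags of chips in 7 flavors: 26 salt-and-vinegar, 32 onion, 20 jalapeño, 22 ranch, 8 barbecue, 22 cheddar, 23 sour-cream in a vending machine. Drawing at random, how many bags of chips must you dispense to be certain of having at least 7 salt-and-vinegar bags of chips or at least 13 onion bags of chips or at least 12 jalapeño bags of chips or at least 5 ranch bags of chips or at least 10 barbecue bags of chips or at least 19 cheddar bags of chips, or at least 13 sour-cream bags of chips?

Each of the 7 flavors has its own threshold; avoid all of them simultaneously.
The worst case stops just short of every target: 6 salt-and-vinegar, 12 onion, 11 jalapeño, 4 ranch, all 8 barbecue, 18 cheddar, 12 sour-cream — 6 + 12 + 11 + 4 + 8 + 18 + 12 = 71 bags of chips.
One more bag of chips must push some flavor to its target, so 71 + 1 = 72.

72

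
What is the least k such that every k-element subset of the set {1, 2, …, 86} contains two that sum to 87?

44

Partition {1, …, 86} into 43 pairs: {1,86}, {2,85}, …, {43,44}.
Choosing 43 integers — say the integers 1 through 43 — takes one from each pair and avoids the property.
Choosing 44 forces two into the same pair by pigeonhole, and those sum to 87. So 44.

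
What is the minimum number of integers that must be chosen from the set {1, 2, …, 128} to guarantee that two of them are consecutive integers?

Partition {1, …, 128} into 64 pairs: {1,2}, {3,4}, …, {127,128}.
Choosing 64 integers — say the 64 even numbers 2, 4, …, 128 — takes one from each pair and avoids the property.
Choosing 65 forces two into the same pair by pigeonhole, and those are consecutive. So 65.

65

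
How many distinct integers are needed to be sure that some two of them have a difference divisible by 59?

60

Use the pigeonhole principle on residue classes: two integers differ by a multiple of 59 exactly when they share a remainder mod 59.
There are 59 residue classes mod 59, so 59 integers can all lie in distinct classes.
One more integer must repeat a residue, giving a difference divisible by 59. So n = 59 + 1 = 60.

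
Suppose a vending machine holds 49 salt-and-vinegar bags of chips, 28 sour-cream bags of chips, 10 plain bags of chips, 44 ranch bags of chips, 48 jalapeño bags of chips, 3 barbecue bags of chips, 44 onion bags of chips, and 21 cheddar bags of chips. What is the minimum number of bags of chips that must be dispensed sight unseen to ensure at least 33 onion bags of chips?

To avoid onion bags of chips as long as possible, exhaust the other 7 flavors first.
The worst case draws every non-onion bag of chips first: 49 + 28 + 10 + 44 + 48 + 3 + 21 = 203.
The next 33 draws are then forced to be onion, giving 203 + 33 = 236.

236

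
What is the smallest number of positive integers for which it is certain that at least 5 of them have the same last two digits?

There are 100 possible two-digit endings acting as pigeonholes.
With 100 × 4 = 400 positive integers we could place exactly 4 in each, with no class reaching 5.
One more forces some class to hold 5, so 400 + 1 = 401.

401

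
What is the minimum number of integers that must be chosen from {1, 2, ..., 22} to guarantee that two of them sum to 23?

12

Partition {1, …, 22} into 11 pairs: {1,22}, {2,21}, …, {11,12}.
Choosing 11 integers — say the integers 1 through 11 — takes one from each pair and avoids the property.
Choosing 12 forces two into the same pair by pigeonhole, and those sum to 23. So 12.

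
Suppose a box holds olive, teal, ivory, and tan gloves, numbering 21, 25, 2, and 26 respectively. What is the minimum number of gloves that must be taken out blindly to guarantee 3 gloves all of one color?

The worst case takes 2 gloves of each color without reaching 3 of any: 4 × 2 = 8.
The next glove must bring some color to 3, so 8 + 1 = 9.

9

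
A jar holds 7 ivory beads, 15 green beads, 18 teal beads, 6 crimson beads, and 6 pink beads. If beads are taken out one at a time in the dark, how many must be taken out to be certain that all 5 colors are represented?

47

The hardest color to obtain is crimson: we could draw every other bead first — 52 − 6 = 46 beads — without a single crimson one.
The next draw must be crimson, so 46 + 1 = 47.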